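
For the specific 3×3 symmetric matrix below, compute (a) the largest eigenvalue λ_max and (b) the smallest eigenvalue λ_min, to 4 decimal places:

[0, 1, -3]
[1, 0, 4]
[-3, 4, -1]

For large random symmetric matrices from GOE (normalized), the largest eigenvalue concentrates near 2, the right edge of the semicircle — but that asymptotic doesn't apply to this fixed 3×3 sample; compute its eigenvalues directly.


Since M is real symmetric, all three eigenvalues are real; they are the roots of det(λI − M) = λ³ − (tr M) λ² + s λ − det M, where s is the sum of the principal 2×2 minors.
tr M = 0 + 0 + (-1) = -1.
s = (0·0 − 1²) + (0·(-1) − (-3)²) + (0·(-1) − 4²) = -1 + (-9) + (-16) = -26.
det M (expand along row 1) = 0·(-16) − 1·11 + (-3)·4 = -23.
Characteristic polynomial: λ³ + λ² − 26λ + 23 = 0.
Substitute λ = y + (tr M)/3 = y − 0.333333 to remove the quadratic term: y³ + p·y + q = 0 with p = s − (tr M)²/3 = -26.333333 and q = −2(tr M)³/27 + (tr M)·s/3 − det M = 31.740741.
Three real roots ⇒ use the trigonometric (Viète) form: r = 2√(−p/3) = 5.925463, φ = arccos(3q/(p·r)) = arccos(-0.610253) = 2.227177 rad.
y_k = r·cos(φ/3 − 2πk/3) for k = 0, 1, 2 gives y = 4.366197, 1.286134, -5.652331.
λ_k = y_k − 0.333333 gives λ = 4.0329, 0.9528, -5.9857 (check: the sum is -1.0000 = tr M).

Hence λ_max = 4.0329 and λ_min = -5.9857.


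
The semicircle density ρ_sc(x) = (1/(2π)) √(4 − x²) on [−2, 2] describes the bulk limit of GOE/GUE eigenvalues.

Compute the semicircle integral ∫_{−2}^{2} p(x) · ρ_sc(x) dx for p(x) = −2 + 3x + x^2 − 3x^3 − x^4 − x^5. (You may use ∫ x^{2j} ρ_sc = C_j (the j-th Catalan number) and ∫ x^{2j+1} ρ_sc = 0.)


Write p(x) = Σ a_i x^i, split into monomials and integrate each against ρ_sc separately.
Using ∫ x^{2j} ρ_sc = C_j = (1/(j+1)) C(2j, j) (Catalan numbers) and ∫ x^{2j+1} ρ_sc = 0 (odd monomials vanish by symmetry):
  i = 0 (even): a_0 · C_{0} = -2 · 1 = -2
  i = 1 (odd): ∫ x^1 ρ_sc = 0 (vanishes)
  i = 2 (even): a_2 · C_{1} = 1 · 1 = 1
  i = 3 (odd): ∫ x^3 ρ_sc = 0 (vanishes)
  i = 4 (even): a_4 · C_{2} = -1 · 2 = -2
  i = 5 (odd): ∫ x^5 ρ_sc = 0 (vanishes)

Summing the contributions: ∫_{−2}^{2} p(x) ρ_sc(x) dx = (-2) + 1 + (-2) = -3.


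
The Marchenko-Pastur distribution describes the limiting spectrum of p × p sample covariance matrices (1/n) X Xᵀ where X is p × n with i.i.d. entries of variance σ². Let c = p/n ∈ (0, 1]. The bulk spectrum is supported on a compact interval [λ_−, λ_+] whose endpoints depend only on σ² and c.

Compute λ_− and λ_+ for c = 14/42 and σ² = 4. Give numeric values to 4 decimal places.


c = 14/42 = 0.333333; √c = 0.577350.
λ_− = σ² (1 − √c)² = 4 · (1 − 0.577350)² = 4 · (0.422650)² = 0.714531.
λ_+ = σ² (1 + √c)² = 4 · (1 + 0.577350)² = 4 · (1.577350)² = 9.952135.

Rounded to 4 decimal places: λ_− ≈ 0.7145, λ_+ ≈ 9.9521.


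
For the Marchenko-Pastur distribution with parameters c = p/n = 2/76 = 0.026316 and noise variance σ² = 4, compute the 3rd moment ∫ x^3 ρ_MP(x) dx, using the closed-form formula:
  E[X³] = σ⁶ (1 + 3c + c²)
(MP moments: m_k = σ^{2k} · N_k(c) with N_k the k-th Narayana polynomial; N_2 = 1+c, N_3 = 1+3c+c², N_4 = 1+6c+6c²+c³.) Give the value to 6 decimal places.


E[X³] = σ⁶ (1 + 3c + c²) (third MP moment). With σ² = 4 (so σ⁶ = 64) and c = 2/76 = 0.026316: E[X³] = 64 · (1 + 3·0.026316 + (0.026316)²) = 64 · 1.079640.

So E[X^3] = 69.096953.


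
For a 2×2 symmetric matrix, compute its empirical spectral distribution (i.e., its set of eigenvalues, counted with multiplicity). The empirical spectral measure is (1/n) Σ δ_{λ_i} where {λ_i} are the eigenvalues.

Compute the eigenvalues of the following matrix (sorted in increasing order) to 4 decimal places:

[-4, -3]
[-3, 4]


Since M is real symmetric, both eigenvalues are real; they are the roots of det(λI − M) = λ² − (tr M) λ + det M.
tr M = -4 + 4 = 0.
det M = (-4)·4 − (-3)² = -16 − 9 = -25.
Characteristic polynomial: λ² − 25 = 0.
Discriminant Δ = (tr M)² − 4·det M = 0 − (-100) = 100; √Δ = 10.000000.
λ = (tr M ± √Δ)/2 = (0 ± 10.000000)/2, giving (tr M − √Δ)/2 = -5.0000 and (tr M + √Δ)/2 = 5.0000.

Eigenvalues sorted in increasing order: [-5.0000, 5.0000].


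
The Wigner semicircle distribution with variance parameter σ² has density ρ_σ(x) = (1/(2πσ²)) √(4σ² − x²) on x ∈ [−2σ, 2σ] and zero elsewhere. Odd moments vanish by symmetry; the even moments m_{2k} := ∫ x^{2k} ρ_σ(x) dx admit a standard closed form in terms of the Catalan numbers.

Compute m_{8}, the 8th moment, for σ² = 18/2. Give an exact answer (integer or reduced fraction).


By the scaled semicircle moment identity, m_{2k} = σ^{2k} · C_k with k = 4.
C_4 = (1/(k+1)) · C(2k, k) = (1/5) · C(8, 4) = (1/5) · 70 = 14.
σ^{2k} = (σ²)^k = (18/2)^4 = 6561.

Therefore m_{8} = σ^{8} · C_4 = 6561 · 14 = 91854.


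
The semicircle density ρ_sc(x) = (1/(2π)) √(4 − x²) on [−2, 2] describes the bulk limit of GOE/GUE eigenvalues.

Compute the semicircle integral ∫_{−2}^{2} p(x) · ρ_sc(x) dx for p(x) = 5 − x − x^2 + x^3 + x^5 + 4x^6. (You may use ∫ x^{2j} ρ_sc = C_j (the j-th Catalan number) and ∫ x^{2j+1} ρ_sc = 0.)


Write p(x) = Σ a_i x^i, split into monomials and integrate each against ρ_sc separately.
Using ∫ x^{2j} ρ_sc = C_j = (1/(j+1)) C(2j, j) (Catalan numbers) and ∫ x^{2j+1} ρ_sc = 0 (odd monomials vanish by symmetry):
  i = 0 (even): a_0 · C_{0} = 5 · 1 = 5
  i = 1 (odd): ∫ x^1 ρ_sc = 0 (vanishes)
  i = 2 (even): a_2 · C_{1} = -1 · 1 = -1
  i = 3 (odd): ∫ x^3 ρ_sc = 0 (vanishes)
  i = 5 (odd): ∫ x^5 ρ_sc = 0 (vanishes)
  i = 6 (even): a_6 · C_{3} = 4 · 5 = 20

Summing the contributions: ∫_{−2}^{2} p(x) ρ_sc(x) dx = 5 + (-1) + 20 = 24.


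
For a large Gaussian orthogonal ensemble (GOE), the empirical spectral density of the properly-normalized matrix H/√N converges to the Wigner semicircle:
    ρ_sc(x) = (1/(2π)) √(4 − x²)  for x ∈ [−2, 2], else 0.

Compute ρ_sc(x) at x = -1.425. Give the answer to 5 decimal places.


ρ_sc(x) = (1/(2π)) √(4 − x²). With x = -1.425:
  4 − x² = 4 − (-1.425)² = 4 − 2.030625 = 1.969375.
  √(4 − x²) = 1.403344.
  1/(2π) = 0.159155.
  ρ_sc(-1.425) = 0.159155 · 1.403344 = 0.223349.

Rounded to 5 decimal places: ρ_sc(-1.425) ≈ 0.22335.


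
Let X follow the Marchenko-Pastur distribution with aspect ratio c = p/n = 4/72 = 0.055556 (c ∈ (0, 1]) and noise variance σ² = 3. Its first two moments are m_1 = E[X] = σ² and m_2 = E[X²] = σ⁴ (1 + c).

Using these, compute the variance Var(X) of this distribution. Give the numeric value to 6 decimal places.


m_1 = E[X] = σ² = 3, so m_1² = 9.
m_2 = E[X²] = σ⁴ (1 + c) = 9 · (1 + 0.055556) = 9 · 1.055556 = 9.500000.
(Note m_2 − m_1² simplifies to c · σ⁴ = 0.055556 · 9.)

Var(X) = m_2 − m_1² = 9.500000 − 9 = 0.500000.


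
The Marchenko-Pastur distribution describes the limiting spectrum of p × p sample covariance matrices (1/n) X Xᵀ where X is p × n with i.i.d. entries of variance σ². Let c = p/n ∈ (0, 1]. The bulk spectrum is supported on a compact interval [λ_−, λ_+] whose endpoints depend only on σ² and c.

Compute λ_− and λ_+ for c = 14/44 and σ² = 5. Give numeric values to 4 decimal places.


c = 14/44 = 0.318182; √c = 0.564076.
λ_− = σ² (1 − √c)² = 5 · (1 − 0.564076)² = 5 · (0.435924)² = 0.950148.
λ_+ = σ² (1 + √c)² = 5 · (1 + 0.564076)² = 5 · (1.564076)² = 12.231670.

Rounded to 4 decimal places: λ_− ≈ 0.9501, λ_+ ≈ 12.2317.


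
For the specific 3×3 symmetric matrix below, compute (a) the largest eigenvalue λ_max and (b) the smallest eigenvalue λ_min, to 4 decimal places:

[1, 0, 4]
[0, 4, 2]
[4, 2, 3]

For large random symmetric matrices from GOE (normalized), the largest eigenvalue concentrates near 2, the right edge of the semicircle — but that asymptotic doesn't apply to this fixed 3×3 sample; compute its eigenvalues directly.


Since M is real symmetric, all three eigenvalues are real; they are the roots of det(λI − M) = λ³ − (tr M) λ² + s λ − det M, where s is the sum of the principal 2×2 minors.
tr M = 1 + 4 + 3 = 8.
s = (1·4 − 0²) + (1·3 − 4²) + (4·3 − 2²) = 4 + (-13) + 8 = -1.
det M (expand along row 1) = 1·8 − 0·(-8) + 4·(-16) = -56.
Characteristic polynomial: λ³ − 8λ² − λ + 56 = 0.
Substitute λ = y + (tr M)/3 = y + 2.666667 to remove the quadratic term: y³ + p·y + q = 0 with p = s − (tr M)²/3 = -22.333333 and q = −2(tr M)³/27 + (tr M)·s/3 − det M = 15.407407.
Three real roots ⇒ use the trigonometric (Viète) form: r = 2√(−p/3) = 5.456902, φ = arccos(3q/(p·r)) = arccos(-0.379272) = 1.959806 rad.
y_k = r·cos(φ/3 − 2πk/3) for k = 0, 1, 2 gives y = 4.333333, 0.705615, -5.038948.
λ_k = y_k + 2.666667 gives λ = 7.0000, 3.3723, -2.3723 (check: the sum is 8.0000 = tr M).

Hence λ_max = 7.0000 and λ_min = -2.3723.


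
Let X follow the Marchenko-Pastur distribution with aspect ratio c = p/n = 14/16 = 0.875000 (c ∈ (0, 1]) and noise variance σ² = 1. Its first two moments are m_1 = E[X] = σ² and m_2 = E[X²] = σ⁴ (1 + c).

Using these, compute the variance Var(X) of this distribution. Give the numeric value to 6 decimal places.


m_1 = E[X] = σ² = 1, so m_1² = 1.
m_2 = E[X²] = σ⁴ (1 + c) = 1 · (1 + 0.875000) = 1 · 1.875000 = 1.875000.
(Note m_2 − m_1² simplifies to c · σ⁴ = 0.875000 · 1.)

Var(X) = m_2 − m_1² = 1.875000 − 1 = 0.875000.


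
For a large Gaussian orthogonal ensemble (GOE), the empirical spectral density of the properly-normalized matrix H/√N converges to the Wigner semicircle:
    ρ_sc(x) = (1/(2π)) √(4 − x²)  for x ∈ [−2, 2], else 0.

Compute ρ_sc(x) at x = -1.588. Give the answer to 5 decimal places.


ρ_sc(x) = (1/(2π)) √(4 − x²). With x = -1.588:
  4 − x² = 4 − (-1.588)² = 4 − 2.521744 = 1.478256.
  √(4 − x²) = 1.215836.
  1/(2π) = 0.159155.
  ρ_sc(-1.588) = 0.159155 · 1.215836 = 0.193506.

Rounded to 5 decimal places: ρ_sc(-1.588) ≈ 0.19351.


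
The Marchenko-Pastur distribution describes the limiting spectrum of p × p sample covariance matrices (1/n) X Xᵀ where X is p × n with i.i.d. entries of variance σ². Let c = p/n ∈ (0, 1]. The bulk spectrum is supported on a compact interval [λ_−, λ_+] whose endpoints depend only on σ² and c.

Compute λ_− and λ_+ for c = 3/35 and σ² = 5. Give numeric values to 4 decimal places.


c = 3/35 = 0.085714; √c = 0.292770.
λ_− = σ² (1 − √c)² = 5 · (1 − 0.292770)² = 5 · (0.707230)² = 2.500871.
λ_+ = σ² (1 + √c)² = 5 · (1 + 0.292770)² = 5 · (1.292770)² = 8.356272.

Rounded to 4 decimal places: λ_− ≈ 2.5009, λ_+ ≈ 8.3563.


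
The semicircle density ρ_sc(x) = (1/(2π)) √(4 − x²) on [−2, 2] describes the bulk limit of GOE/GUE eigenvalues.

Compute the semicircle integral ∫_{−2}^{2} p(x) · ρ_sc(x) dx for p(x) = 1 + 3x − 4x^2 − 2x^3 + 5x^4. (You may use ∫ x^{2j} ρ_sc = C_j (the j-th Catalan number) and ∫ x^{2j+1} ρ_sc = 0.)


Write p(x) = Σ a_i x^i, split into monomials and integrate each against ρ_sc separately.
Using ∫ x^{2j} ρ_sc = C_j = (1/(j+1)) C(2j, j) (Catalan numbers) and ∫ x^{2j+1} ρ_sc = 0 (odd monomials vanish by symmetry):
  i = 0 (even): a_0 · C_{0} = 1 · 1 = 1
  i = 1 (odd): ∫ x^1 ρ_sc = 0 (vanishes)
  i = 2 (even): a_2 · C_{1} = -4 · 1 = -4
  i = 3 (odd): ∫ x^3 ρ_sc = 0 (vanishes)
  i = 4 (even): a_4 · C_{2} = 5 · 2 = 10

Summing the contributions: ∫_{−2}^{2} p(x) ρ_sc(x) dx = 1 + (-4) + 10 = 7.


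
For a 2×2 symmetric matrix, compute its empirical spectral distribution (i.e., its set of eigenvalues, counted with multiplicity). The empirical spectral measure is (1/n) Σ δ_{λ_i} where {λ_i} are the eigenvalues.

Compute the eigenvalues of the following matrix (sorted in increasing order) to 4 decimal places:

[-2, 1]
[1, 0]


Since M is real symmetric, both eigenvalues are real; they are the roots of det(λI − M) = λ² − (tr M) λ + det M.
tr M = -2 + 0 = -2.
det M = (-2)·0 − 1² = 0 − 1 = -1.
Characteristic polynomial: λ² + 2λ − 1 = 0.
Discriminant Δ = (tr M)² − 4·det M = 4 − (-4) = 8; √Δ = 2.828427.
λ = (tr M ± √Δ)/2 = (-2 ± 2.828427)/2, giving (tr M − √Δ)/2 = -2.4142 and (tr M + √Δ)/2 = 0.4142.

Eigenvalues sorted in increasing order: [-2.4142, 0.4142].


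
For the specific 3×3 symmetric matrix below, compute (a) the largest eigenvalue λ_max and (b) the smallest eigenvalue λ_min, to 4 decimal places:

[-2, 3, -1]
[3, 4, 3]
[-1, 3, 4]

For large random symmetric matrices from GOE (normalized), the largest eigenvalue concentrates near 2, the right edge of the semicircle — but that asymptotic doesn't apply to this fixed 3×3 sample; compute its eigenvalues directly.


Since M is real symmetric, all three eigenvalues are real; they are the roots of det(λI − M) = λ³ − (tr M) λ² + s λ − det M, where s is the sum of the principal 2×2 minors.
tr M = -2 + 4 + 4 = 6.
s = ((-2)·4 − 3²) + ((-2)·4 − (-1)²) + (4·4 − 3²) = -17 + (-9) + 7 = -19.
det M (expand along row 1) = (-2)·7 − 3·15 + (-1)·13 = -72.
Characteristic polynomial: λ³ − 6λ² − 19λ + 72 = 0.
Substitute λ = y + (tr M)/3 = y + 2.000000 to remove the quadratic term: y³ + p·y + q = 0 with p = s − (tr M)²/3 = -31.000000 and q = −2(tr M)³/27 + (tr M)·s/3 − det M = 18.000000.
Three real roots ⇒ use the trigonometric (Viète) form: r = 2√(−p/3) = 6.429101, φ = arccos(3q/(p·r)) = arccos(-0.270945) = 1.845171 rad.
y_k = r·cos(φ/3 − 2πk/3) for k = 0, 1, 2 gives y = 5.250907, 0.587176, -5.838082.
λ_k = y_k + 2.000000 gives λ = 7.2509, 2.5872, -3.8381 (check: the sum is 6.0000 = tr M).

Hence λ_max = 7.2509 and λ_min = -3.8381.


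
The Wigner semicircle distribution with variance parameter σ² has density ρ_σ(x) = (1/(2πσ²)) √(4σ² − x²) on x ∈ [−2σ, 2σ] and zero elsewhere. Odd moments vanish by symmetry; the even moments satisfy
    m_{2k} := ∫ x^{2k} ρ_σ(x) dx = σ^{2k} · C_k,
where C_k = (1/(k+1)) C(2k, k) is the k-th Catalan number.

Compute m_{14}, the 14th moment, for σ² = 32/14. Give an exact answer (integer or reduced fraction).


By the scaled semicircle moment identity, m_{2k} = σ^{2k} · C_k with k = 7.
C_7 = (1/(k+1)) · C(2k, k) = (1/8) · C(14, 7) = (1/8) · 3432 = 429.
σ^{2k} = (σ²)^k = (32/14)^7 = 268435456/823543.

Therefore m_{14} = σ^{14} · C_7 = (268435456/823543) · 429 = 115158810624/823543.


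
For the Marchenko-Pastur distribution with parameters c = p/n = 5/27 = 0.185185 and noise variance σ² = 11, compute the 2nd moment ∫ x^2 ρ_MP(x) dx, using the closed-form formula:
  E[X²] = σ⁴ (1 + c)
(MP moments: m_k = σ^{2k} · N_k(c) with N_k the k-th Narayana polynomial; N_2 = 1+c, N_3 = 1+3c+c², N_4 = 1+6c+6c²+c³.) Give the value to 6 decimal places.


E[X²] = σ⁴ (1 + c) (second MP moment). With σ² = 11 (so σ⁴ = 121) and c = 5/27 = 0.185185: E[X²] = 121 · (1 + 0.185185) = 121 · 1.185185.

So E[X^2] = 143.407407.


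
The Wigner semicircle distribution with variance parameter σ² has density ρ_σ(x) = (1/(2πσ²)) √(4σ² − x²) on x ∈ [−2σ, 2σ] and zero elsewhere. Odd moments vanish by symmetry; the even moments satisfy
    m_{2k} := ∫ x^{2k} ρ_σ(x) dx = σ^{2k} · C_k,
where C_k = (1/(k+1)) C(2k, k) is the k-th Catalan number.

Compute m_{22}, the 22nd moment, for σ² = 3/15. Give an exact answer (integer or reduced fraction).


By the scaled semicircle moment identity, m_{2k} = σ^{2k} · C_k with k = 11.
C_11 = (1/(k+1)) · C(2k, k) = (1/12) · C(22, 11) = (1/12) · 705432 = 58786.
σ^{2k} = (σ²)^k = (3/15)^11 = 1/48828125.

Therefore m_{22} = σ^{22} · C_11 = (1/48828125) · 58786 = 58786/48828125.


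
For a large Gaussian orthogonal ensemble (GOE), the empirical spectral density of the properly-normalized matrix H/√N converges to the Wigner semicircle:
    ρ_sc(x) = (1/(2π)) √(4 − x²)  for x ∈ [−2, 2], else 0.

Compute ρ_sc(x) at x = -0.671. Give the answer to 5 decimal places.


ρ_sc(x) = (1/(2π)) √(4 − x²). With x = -0.671:
  4 − x² = 4 − (-0.671)² = 4 − 0.450241 = 3.549759.
  √(4 − x²) = 1.884080.
  1/(2π) = 0.159155.
  ρ_sc(-0.671) = 0.159155 · 1.884080 = 0.299861.

Rounded to 5 decimal places: ρ_sc(-0.671) ≈ 0.29986.


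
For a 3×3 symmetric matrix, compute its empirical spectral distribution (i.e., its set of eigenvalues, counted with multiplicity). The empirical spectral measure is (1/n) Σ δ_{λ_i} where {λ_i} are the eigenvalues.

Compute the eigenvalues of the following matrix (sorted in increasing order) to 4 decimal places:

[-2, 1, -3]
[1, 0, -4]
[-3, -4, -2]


Since M is real symmetric, all three eigenvalues are real; they are the roots of det(λI − M) = λ³ − (tr M) λ² + s λ − det M, where s is the sum of the principal 2×2 minors.
tr M = -2 + 0 + (-2) = -4.
s = ((-2)·0 − 1²) + ((-2)·(-2) − (-3)²) + (0·(-2) − (-4)²) = -1 + (-5) + (-16) = -22.
det M (expand along row 1) = (-2)·(-16) − 1·(-14) + (-3)·(-4) = 58.
Characteristic polynomial: λ³ + 4λ² − 22λ − 58 = 0.
Substitute λ = y + (tr M)/3 = y − 1.333333 to remove the quadratic term: y³ + p·y + q = 0 with p = s − (tr M)²/3 = -27.333333 and q = −2(tr M)³/27 + (tr M)·s/3 − det M = -23.925926.
Three real roots ⇒ use the trigonometric (Viète) form: r = 2√(−p/3) = 6.036923, φ = arccos(3q/(p·r)) = arccos(0.434992) = 1.120766 rad.
y_k = r·cos(φ/3 − 2πk/3) for k = 0, 1, 2 gives y = 5.620518, -0.902206, -4.718312.
λ_k = y_k − 1.333333 gives λ = 4.2872, -2.2355, -6.0516 (check: the sum is -4.0000 = tr M).

Eigenvalues sorted in increasing order: [-6.0516, -2.2355, 4.2872].


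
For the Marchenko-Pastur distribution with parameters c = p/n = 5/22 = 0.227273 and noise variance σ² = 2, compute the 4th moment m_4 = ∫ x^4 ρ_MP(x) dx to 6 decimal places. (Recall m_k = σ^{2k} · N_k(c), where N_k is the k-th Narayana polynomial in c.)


E[X⁴] = σ⁸ (1 + 6c + 6c² + c³) (fourth MP moment). With σ² = 2 (so σ⁸ = 16) and c = 5/22 = 0.227273: E[X⁴] = 16 · (1 + 6·0.227273 + 6·(0.227273)² + (0.227273)³) = 16 · 2.685293.

So E[X^4] = 42.964688.


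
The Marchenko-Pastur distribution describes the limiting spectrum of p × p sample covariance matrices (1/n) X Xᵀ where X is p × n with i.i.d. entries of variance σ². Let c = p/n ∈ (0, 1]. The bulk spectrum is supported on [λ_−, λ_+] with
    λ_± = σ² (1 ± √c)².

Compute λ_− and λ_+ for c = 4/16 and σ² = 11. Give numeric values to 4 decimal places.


c = 4/16 = 0.250000; √c = 0.500000.
λ_− = σ² (1 − √c)² = 11 · (1 − 0.500000)² = 11 · (0.500000)² = 2.750000.
λ_+ = σ² (1 + √c)² = 11 · (1 + 0.500000)² = 11 · (1.500000)² = 24.750000.

Rounded to 4 decimal places: λ_− ≈ 2.7500, λ_+ ≈ 24.7500.


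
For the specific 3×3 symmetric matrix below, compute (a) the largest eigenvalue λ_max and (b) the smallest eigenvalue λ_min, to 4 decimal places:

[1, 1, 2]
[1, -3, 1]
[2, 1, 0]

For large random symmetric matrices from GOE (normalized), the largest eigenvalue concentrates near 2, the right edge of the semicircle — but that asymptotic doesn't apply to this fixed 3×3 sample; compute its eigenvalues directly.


Since M is real symmetric, all three eigenvalues are real; they are the roots of det(λI − M) = λ³ − (tr M) λ² + s λ − det M, where s is the sum of the principal 2×2 minors.
tr M = 1 + (-3) + 0 = -2.
s = (1·(-3) − 1²) + (1·0 − 2²) + ((-3)·0 − 1²) = -4 + (-4) + (-1) = -9.
det M (expand along row 1) = 1·(-1) − 1·(-2) + 2·7 = 15.
Characteristic polynomial: λ³ + 2λ² − 9λ − 15 = 0.
Substitute λ = y + (tr M)/3 = y − 0.666667 to remove the quadratic term: y³ + p·y + q = 0 with p = s − (tr M)²/3 = -10.333333 and q = −2(tr M)³/27 + (tr M)·s/3 − det M = -8.407407.
Three real roots ⇒ use the trigonometric (Viète) form: r = 2√(−p/3) = 3.711843, φ = arccos(3q/(p·r)) = arccos(0.657587) = 0.853185 rad.
y_k = r·cos(φ/3 − 2πk/3) for k = 0, 1, 2 gives y = 3.562744, -0.879444, -2.683300.
λ_k = y_k − 0.666667 gives λ = 2.8961, -1.5461, -3.3500 (check: the sum is -2.0000 = tr M).

Hence λ_max = 2.8961 and λ_min = -3.3500.


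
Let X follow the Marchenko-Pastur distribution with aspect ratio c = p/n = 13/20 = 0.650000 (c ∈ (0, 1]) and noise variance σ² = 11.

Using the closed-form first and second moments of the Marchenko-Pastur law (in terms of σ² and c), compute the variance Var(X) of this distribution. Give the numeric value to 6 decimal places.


Recall the MP moments m_1 = E[X] = σ² and m_2 = E[X²] = σ⁴ (1 + c).
m_1 = E[X] = σ² = 11, so m_1² = 121.
m_2 = E[X²] = σ⁴ (1 + c) = 121 · (1 + 0.650000) = 121 · 1.650000 = 199.650000.
(Note m_2 − m_1² simplifies to c · σ⁴ = 0.650000 · 121.)

Var(X) = m_2 − m_1² = 199.650000 − 121 = 78.650000.


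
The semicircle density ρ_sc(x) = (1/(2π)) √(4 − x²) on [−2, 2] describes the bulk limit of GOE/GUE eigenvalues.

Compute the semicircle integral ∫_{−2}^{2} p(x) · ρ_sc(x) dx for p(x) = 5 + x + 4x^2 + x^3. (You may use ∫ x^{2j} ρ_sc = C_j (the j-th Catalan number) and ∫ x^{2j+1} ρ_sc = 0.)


Write p(x) = Σ a_i x^i, split into monomials and integrate each against ρ_sc separately.
Using ∫ x^{2j} ρ_sc = C_j = (1/(j+1)) C(2j, j) (Catalan numbers) and ∫ x^{2j+1} ρ_sc = 0 (odd monomials vanish by symmetry):
  i = 0 (even): a_0 · C_{0} = 5 · 1 = 5
  i = 1 (odd): ∫ x^1 ρ_sc = 0 (vanishes)
  i = 2 (even): a_2 · C_{1} = 4 · 1 = 4
  i = 3 (odd): ∫ x^3 ρ_sc = 0 (vanishes)

Summing the contributions: ∫_{−2}^{2} p(x) ρ_sc(x) dx = 5 + 4 = 9.


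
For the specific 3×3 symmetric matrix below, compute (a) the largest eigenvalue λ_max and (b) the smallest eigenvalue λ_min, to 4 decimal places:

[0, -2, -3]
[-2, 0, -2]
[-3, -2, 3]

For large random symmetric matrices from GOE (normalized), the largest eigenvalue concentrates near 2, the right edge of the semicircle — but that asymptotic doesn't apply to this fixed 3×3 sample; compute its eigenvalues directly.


Since M is real symmetric, all three eigenvalues are real; they are the roots of det(λI − M) = λ³ − (tr M) λ² + s λ − det M, where s is the sum of the principal 2×2 minors.
tr M = 0 + 0 + 3 = 3.
s = (0·0 − (-2)²) + (0·3 − (-3)²) + (0·3 − (-2)²) = -4 + (-9) + (-4) = -17.
det M (expand along row 1) = 0·(-4) − (-2)·(-12) + (-3)·4 = -36.
Characteristic polynomial: λ³ − 3λ² − 17λ + 36 = 0.
Substitute λ = y + (tr M)/3 = y + 1.000000 to remove the quadratic term: y³ + p·y + q = 0 with p = s − (tr M)²/3 = -20.000000 and q = −2(tr M)³/27 + (tr M)·s/3 − det M = 17.000000.
Three real roots ⇒ use the trigonometric (Viète) form: r = 2√(−p/3) = 5.163978, φ = arccos(3q/(p·r)) = arccos(-0.493805) = 2.087257 rad.
y_k = r·cos(φ/3 − 2πk/3) for k = 0, 1, 2 gives y = 3.963723, 0.884612, -4.848336.
λ_k = y_k + 1.000000 gives λ = 4.9637, 1.8846, -3.8483 (check: the sum is 3.0000 = tr M).

Hence λ_max = 4.9637 and λ_min = -3.8483.


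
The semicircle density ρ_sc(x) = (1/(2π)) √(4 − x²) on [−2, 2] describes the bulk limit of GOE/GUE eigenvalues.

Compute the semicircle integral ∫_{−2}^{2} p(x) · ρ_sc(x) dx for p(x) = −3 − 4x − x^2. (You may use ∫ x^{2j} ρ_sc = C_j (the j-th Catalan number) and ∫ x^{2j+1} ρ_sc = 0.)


Write p(x) = Σ a_i x^i, split into monomials and integrate each against ρ_sc separately.
Using ∫ x^{2j} ρ_sc = C_j = (1/(j+1)) C(2j, j) (Catalan numbers) and ∫ x^{2j+1} ρ_sc = 0 (odd monomials vanish by symmetry):
  i = 0 (even): a_0 · C_{0} = -3 · 1 = -3
  i = 1 (odd): ∫ x^1 ρ_sc = 0 (vanishes)
  i = 2 (even): a_2 · C_{1} = -1 · 1 = -1

Summing the contributions: ∫_{−2}^{2} p(x) ρ_sc(x) dx = (-3) + (-1) = -4.


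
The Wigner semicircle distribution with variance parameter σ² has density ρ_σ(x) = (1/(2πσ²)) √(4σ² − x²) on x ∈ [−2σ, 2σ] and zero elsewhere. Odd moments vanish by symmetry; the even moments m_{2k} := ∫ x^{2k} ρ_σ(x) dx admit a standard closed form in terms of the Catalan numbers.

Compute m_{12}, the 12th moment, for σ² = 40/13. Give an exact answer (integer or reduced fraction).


By the scaled semicircle moment identity, m_{2k} = σ^{2k} · C_k with k = 6.
C_6 = (1/(k+1)) · C(2k, k) = (1/7) · C(12, 6) = (1/7) · 924 = 132.
σ^{2k} = (σ²)^k = (40/13)^6 = 4096000000/4826809.

Therefore m_{12} = σ^{12} · C_6 = (4096000000/4826809) · 132 = 540672000000/4826809.


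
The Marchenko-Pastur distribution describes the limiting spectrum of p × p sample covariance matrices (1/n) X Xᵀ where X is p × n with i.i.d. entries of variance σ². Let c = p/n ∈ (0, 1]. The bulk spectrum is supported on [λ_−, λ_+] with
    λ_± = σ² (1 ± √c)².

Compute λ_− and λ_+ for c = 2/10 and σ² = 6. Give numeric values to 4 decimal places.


c = 2/10 = 0.200000; √c = 0.447214.
λ_− = σ² (1 − √c)² = 6 · (1 − 0.447214)² = 6 · (0.552786)² = 1.833437.
λ_+ = σ² (1 + √c)² = 6 · (1 + 0.447214)² = 6 · (1.447214)² = 12.566563.

Rounded to 4 decimal places: λ_− ≈ 1.8334, λ_+ ≈ 12.5666.


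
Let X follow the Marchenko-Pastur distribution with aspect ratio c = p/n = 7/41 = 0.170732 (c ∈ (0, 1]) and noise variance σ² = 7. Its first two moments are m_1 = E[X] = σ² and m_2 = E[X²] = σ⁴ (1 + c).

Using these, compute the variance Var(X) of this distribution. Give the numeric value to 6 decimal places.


m_1 = E[X] = σ² = 7, so m_1² = 49.
m_2 = E[X²] = σ⁴ (1 + c) = 49 · (1 + 0.170732) = 49 · 1.170732 = 57.365854.
(Note m_2 − m_1² simplifies to c · σ⁴ = 0.170732 · 49.)

Var(X) = m_2 − m_1² = 57.365854 − 49 = 8.365854.


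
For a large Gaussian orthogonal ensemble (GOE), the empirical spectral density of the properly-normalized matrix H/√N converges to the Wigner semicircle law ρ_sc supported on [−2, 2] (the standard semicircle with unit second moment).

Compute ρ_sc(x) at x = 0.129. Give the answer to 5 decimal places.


ρ_sc(x) = (1/(2π)) √(4 − x²). With x = 0.129:
  4 − x² = 4 − (0.129)² = 4 − 0.016641 = 3.983359.
  √(4 − x²) = 1.995835.
  1/(2π) = 0.159155.
  ρ_sc(0.129) = 0.159155 · 1.995835 = 0.317647.

Rounded to 5 decimal places: ρ_sc(0.129) ≈ 0.31765.


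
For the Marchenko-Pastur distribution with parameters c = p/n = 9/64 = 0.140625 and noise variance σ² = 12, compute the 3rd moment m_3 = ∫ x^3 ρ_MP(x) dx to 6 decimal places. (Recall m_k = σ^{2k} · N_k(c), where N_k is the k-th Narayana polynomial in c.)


E[X³] = σ⁶ (1 + 3c + c²) (third MP moment). With σ² = 12 (so σ⁶ = 1728) and c = 9/64 = 0.140625: E[X³] = 1728 · (1 + 3·0.140625 + (0.140625)²) = 1728 · 1.441650.

So E[X^3] = 2491.171875.


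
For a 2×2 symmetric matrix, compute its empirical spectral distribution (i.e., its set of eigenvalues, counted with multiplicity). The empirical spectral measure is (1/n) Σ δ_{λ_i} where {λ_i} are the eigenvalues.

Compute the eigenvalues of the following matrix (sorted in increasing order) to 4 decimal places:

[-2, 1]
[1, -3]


Since M is real symmetric, both eigenvalues are real; they are the roots of det(λI − M) = λ² − (tr M) λ + det M.
tr M = -2 + (-3) = -5.
det M = (-2)·(-3) − 1² = 6 − 1 = 5.
Characteristic polynomial: λ² + 5λ + 5 = 0.
Discriminant Δ = (tr M)² − 4·det M = 25 − 20 = 5; √Δ = 2.236068.
λ = (tr M ± √Δ)/2 = (-5 ± 2.236068)/2, giving (tr M − √Δ)/2 = -3.6180 and (tr M + √Δ)/2 = -1.3820.

Eigenvalues sorted in increasing order: [-3.6180, -1.3820].


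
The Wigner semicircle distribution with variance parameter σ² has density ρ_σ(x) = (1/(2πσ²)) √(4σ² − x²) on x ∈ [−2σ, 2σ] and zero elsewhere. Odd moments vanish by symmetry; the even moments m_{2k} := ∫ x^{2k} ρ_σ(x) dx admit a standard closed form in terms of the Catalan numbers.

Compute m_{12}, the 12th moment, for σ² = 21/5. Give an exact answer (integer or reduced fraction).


By the scaled semicircle moment identity, m_{2k} = σ^{2k} · C_k with k = 6.
C_6 = (1/(k+1)) · C(2k, k) = (1/7) · C(12, 6) = (1/7) · 924 = 132.
σ^{2k} = (σ²)^k = (21/5)^6 = 85766121/15625.

Therefore m_{12} = σ^{12} · C_6 = (85766121/15625) · 132 = 11321127972/15625.


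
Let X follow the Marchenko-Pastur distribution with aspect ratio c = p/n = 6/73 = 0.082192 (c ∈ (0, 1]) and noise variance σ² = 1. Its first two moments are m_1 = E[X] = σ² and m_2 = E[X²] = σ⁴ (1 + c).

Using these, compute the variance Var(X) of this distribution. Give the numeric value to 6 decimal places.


m_1 = E[X] = σ² = 1, so m_1² = 1.
m_2 = E[X²] = σ⁴ (1 + c) = 1 · (1 + 0.082192) = 1 · 1.082192 = 1.082192.
(Note m_2 − m_1² simplifies to c · σ⁴ = 0.082192 · 1.)

Var(X) = m_2 − m_1² = 1.082192 − 1 = 0.082192.


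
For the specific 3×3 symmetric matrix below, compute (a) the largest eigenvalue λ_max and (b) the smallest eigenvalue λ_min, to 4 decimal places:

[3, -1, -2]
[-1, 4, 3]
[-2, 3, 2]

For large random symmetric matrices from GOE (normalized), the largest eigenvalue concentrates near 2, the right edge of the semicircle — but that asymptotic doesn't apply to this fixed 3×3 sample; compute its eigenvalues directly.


Since M is real symmetric, all three eigenvalues are real; they are the roots of det(λI − M) = λ³ − (tr M) λ² + s λ − det M, where s is the sum of the principal 2×2 minors.
tr M = 3 + 4 + 2 = 9.
s = (3·4 − (-1)²) + (3·2 − (-2)²) + (4·2 − 3²) = 11 + 2 + (-1) = 12.
det M (expand along row 1) = 3·(-1) − (-1)·4 + (-2)·5 = -9.
Characteristic polynomial: λ³ − 9λ² + 12λ + 9 = 0.
Substitute λ = y + (tr M)/3 = y + 3.000000 to remove the quadratic term: y³ + p·y + q = 0 with p = s − (tr M)²/3 = -15.000000 and q = −2(tr M)³/27 + (tr M)·s/3 − det M = -9.000000.
Three real roots ⇒ use the trigonometric (Viète) form: r = 2√(−p/3) = 4.472136, φ = arccos(3q/(p·r)) = arccos(0.402492) = 1.156559 rad.
y_k = r·cos(φ/3 − 2πk/3) for k = 0, 1, 2 gives y = 4.143895, -0.615549, -3.528347.
λ_k = y_k + 3.000000 gives λ = 7.1439, 2.3845, -0.5283 (check: the sum is 9.0000 = tr M).

Hence λ_max = 7.1439 and λ_min = -0.5283.


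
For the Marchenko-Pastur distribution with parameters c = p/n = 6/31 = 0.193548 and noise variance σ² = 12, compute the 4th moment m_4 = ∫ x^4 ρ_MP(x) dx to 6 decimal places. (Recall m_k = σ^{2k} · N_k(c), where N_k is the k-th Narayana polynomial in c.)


E[X⁴] = σ⁸ (1 + 6c + 6c² + c³) (fourth MP moment). With σ² = 12 (so σ⁸ = 20736) and c = 6/31 = 0.193548: E[X⁴] = 20736 · (1 + 6·0.193548 + 6·(0.193548)² + (0.193548)³) = 20736 · 2.393307.

So E[X^4] = 49627.607801.


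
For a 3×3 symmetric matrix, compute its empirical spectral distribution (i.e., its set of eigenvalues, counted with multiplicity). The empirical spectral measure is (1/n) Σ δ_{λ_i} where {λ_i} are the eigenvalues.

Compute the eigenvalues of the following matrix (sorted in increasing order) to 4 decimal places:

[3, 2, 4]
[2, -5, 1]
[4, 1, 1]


Since M is real symmetric, all three eigenvalues are real; they are the roots of det(λI − M) = λ³ − (tr M) λ² + s λ − det M, where s is the sum of the principal 2×2 minors.
tr M = 3 + (-5) + 1 = -1.
s = (3·(-5) − 2²) + (3·1 − 4²) + ((-5)·1 − 1²) = -19 + (-13) + (-6) = -38.
det M (expand along row 1) = 3·(-6) − 2·(-2) + 4·22 = 74.
Characteristic polynomial: λ³ + λ² − 38λ − 74 = 0.
Substitute λ = y + (tr M)/3 = y − 0.333333 to remove the quadratic term: y³ + p·y + q = 0 with p = s − (tr M)²/3 = -38.333333 and q = −2(tr M)³/27 + (tr M)·s/3 − det M = -61.259259.
Three real roots ⇒ use the trigonometric (Viète) form: r = 2√(−p/3) = 7.149204, φ = arccos(3q/(p·r)) = arccos(0.670593) = 0.835789 rad.
y_k = r·cos(φ/3 − 2πk/3) for k = 0, 1, 2 gives y = 6.873547, -1.734101, -5.139446.
λ_k = y_k − 0.333333 gives λ = 6.5402, -2.0674, -5.4728 (check: the sum is -1.0000 = tr M).

Eigenvalues sorted in increasing order: [-5.4728, -2.0674, 6.5402].


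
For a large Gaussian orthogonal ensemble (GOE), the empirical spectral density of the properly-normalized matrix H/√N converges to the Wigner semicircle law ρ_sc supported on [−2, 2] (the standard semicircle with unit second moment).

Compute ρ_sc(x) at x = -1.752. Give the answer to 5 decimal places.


ρ_sc(x) = (1/(2π)) √(4 − x²). With x = -1.752:
  4 − x² = 4 − (-1.752)² = 4 − 3.069504 = 0.930496.
  √(4 − x²) = 0.964622.
  1/(2π) = 0.159155.
  ρ_sc(-1.752) = 0.159155 · 0.964622 = 0.153524.

Rounded to 5 decimal places: ρ_sc(-1.752) ≈ 0.15352.


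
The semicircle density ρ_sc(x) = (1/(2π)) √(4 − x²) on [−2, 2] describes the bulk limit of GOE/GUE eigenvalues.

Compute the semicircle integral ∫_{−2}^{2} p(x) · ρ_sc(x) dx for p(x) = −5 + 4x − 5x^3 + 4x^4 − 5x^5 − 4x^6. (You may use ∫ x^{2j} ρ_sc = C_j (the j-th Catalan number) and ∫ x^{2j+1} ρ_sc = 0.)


Write p(x) = Σ a_i x^i, split into monomials and integrate each against ρ_sc separately.
Using ∫ x^{2j} ρ_sc = C_j = (1/(j+1)) C(2j, j) (Catalan numbers) and ∫ x^{2j+1} ρ_sc = 0 (odd monomials vanish by symmetry):
  i = 0 (even): a_0 · C_{0} = -5 · 1 = -5
  i = 1 (odd): ∫ x^1 ρ_sc = 0 (vanishes)
  i = 3 (odd): ∫ x^3 ρ_sc = 0 (vanishes)
  i = 4 (even): a_4 · C_{2} = 4 · 2 = 8
  i = 5 (odd): ∫ x^5 ρ_sc = 0 (vanishes)
  i = 6 (even): a_6 · C_{3} = -4 · 5 = -20

Summing the contributions: ∫_{−2}^{2} p(x) ρ_sc(x) dx = (-5) + 8 + (-20) = -17.


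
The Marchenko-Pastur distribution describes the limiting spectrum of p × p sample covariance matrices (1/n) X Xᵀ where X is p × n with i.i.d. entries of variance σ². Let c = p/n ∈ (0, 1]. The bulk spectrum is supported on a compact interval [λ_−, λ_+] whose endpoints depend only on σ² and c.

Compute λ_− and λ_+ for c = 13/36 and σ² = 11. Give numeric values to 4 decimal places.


c = 13/36 = 0.361111; √c = 0.600925.
λ_− = σ² (1 − √c)² = 11 · (1 − 0.600925)² = 11 · (0.399075)² = 1.751868.
λ_+ = σ² (1 + √c)² = 11 · (1 + 0.600925)² = 11 · (1.600925)² = 28.192577.

Rounded to 4 decimal places: λ_− ≈ 1.7519, λ_+ ≈ 28.1926.


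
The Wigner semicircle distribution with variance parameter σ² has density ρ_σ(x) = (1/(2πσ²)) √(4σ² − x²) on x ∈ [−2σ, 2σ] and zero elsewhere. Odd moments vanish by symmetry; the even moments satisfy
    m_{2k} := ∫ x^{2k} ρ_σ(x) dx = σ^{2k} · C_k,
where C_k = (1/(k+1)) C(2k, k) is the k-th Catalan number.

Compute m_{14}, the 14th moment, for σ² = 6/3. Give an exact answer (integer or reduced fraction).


By the scaled semicircle moment identity, m_{2k} = σ^{2k} · C_k with k = 7.
C_7 = (1/(k+1)) · C(2k, k) = (1/8) · C(14, 7) = (1/8) · 3432 = 429.
σ^{2k} = (σ²)^k = (6/3)^7 = 128.

Therefore m_{14} = σ^{14} · C_7 = 128 · 429 = 54912.


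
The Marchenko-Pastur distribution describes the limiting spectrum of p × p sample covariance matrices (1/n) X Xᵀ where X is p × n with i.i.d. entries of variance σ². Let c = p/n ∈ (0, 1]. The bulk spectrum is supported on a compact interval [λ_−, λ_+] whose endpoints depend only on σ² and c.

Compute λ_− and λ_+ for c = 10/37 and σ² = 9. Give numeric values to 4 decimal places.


c = 10/37 = 0.270270; √c = 0.519875.
λ_− = σ² (1 − √c)² = 9 · (1 − 0.519875)² = 9 · (0.480125)² = 2.074678.
λ_+ = σ² (1 + √c)² = 9 · (1 + 0.519875)² = 9 · (1.519875)² = 20.790187.

Rounded to 4 decimal places: λ_− ≈ 2.0747, λ_+ ≈ 20.7902.


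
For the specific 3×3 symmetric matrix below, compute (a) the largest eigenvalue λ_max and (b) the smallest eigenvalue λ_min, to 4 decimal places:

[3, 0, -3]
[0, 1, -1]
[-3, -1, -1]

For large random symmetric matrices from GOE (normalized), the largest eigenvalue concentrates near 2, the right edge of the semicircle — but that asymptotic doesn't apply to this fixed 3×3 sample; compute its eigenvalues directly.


Since M is real symmetric, all three eigenvalues are real; they are the roots of det(λI − M) = λ³ − (tr M) λ² + s λ − det M, where s is the sum of the principal 2×2 minors.
tr M = 3 + 1 + (-1) = 3.
s = (3·1 − 0²) + (3·(-1) − (-3)²) + (1·(-1) − (-1)²) = 3 + (-12) + (-2) = -11.
det M (expand along row 1) = 3·(-2) − 0·(-3) + (-3)·3 = -15.
Characteristic polynomial: λ³ − 3λ² − 11λ + 15 = 0.
Substitute λ = y + (tr M)/3 = y + 1.000000 to remove the quadratic term: y³ + p·y + q = 0 with p = s − (tr M)²/3 = -14.000000 and q = −2(tr M)³/27 + (tr M)·s/3 − det M = 2.000000.
Three real roots ⇒ use the trigonometric (Viète) form: r = 2√(−p/3) = 4.320494, φ = arccos(3q/(p·r)) = arccos(-0.099195) = 1.670155 rad.
y_k = r·cos(φ/3 − 2πk/3) for k = 0, 1, 2 gives y = 3.668072, 0.143066, -3.811139.
λ_k = y_k + 1.000000 gives λ = 4.6681, 1.1431, -2.8111 (check: the sum is 3.0000 = tr M).

Hence λ_max = 4.6681 and λ_min = -2.8111.


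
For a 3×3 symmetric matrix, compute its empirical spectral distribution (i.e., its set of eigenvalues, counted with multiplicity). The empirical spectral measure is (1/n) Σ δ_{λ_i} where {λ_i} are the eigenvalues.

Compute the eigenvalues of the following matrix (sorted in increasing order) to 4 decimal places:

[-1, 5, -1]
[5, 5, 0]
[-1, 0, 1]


Since M is real symmetric, all three eigenvalues are real; they are the roots of det(λI − M) = λ³ − (tr M) λ² + s λ − det M, where s is the sum of the principal 2×2 minors.
tr M = -1 + 5 + 1 = 5.
s = ((-1)·5 − 5²) + ((-1)·1 − (-1)²) + (5·1 − 0²) = -30 + (-2) + 5 = -27.
det M (expand along row 1) = (-1)·5 − 5·5 + (-1)·5 = -35.
Characteristic polynomial: λ³ − 5λ² − 27λ + 35 = 0.
Substitute λ = y + (tr M)/3 = y + 1.666667 to remove the quadratic term: y³ + p·y + q = 0 with p = s − (tr M)²/3 = -35.333333 and q = −2(tr M)³/27 + (tr M)·s/3 − det M = -19.259259.
Three real roots ⇒ use the trigonometric (Viète) form: r = 2√(−p/3) = 6.863753, φ = arccos(3q/(p·r)) = arccos(0.238240) = 1.330243 rad.
y_k = r·cos(φ/3 − 2πk/3) for k = 0, 1, 2 gives y = 6.199974, -0.549776, -5.650198.
λ_k = y_k + 1.666667 gives λ = 7.8666, 1.1169, -3.9835 (check: the sum is 5.0000 = tr M).

Eigenvalues sorted in increasing order: [-3.9835, 1.1169, 7.8666].


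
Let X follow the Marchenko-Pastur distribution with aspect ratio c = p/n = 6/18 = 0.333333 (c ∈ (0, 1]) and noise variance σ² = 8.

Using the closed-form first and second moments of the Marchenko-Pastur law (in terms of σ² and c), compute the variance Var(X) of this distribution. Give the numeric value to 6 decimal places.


Recall the MP moments m_1 = E[X] = σ² and m_2 = E[X²] = σ⁴ (1 + c).
m_1 = E[X] = σ² = 8, so m_1² = 64.
m_2 = E[X²] = σ⁴ (1 + c) = 64 · (1 + 0.333333) = 64 · 1.333333 = 85.333333.
(Note m_2 − m_1² simplifies to c · σ⁴ = 0.333333 · 64.)

Var(X) = m_2 − m_1² = 85.333333 − 64 = 21.333333.


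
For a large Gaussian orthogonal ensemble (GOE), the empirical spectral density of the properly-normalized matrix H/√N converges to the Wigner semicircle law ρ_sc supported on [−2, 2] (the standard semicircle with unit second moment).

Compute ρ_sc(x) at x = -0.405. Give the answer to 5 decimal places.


ρ_sc(x) = (1/(2π)) √(4 − x²). With x = -0.405:
  4 − x² = 4 − (-0.405)² = 4 − 0.164025 = 3.835975.
  √(4 − x²) = 1.958565.
  1/(2π) = 0.159155.
  ρ_sc(-0.405) = 0.159155 · 1.958565 = 0.311715.

Rounded to 5 decimal places: ρ_sc(-0.405) ≈ 0.31172.


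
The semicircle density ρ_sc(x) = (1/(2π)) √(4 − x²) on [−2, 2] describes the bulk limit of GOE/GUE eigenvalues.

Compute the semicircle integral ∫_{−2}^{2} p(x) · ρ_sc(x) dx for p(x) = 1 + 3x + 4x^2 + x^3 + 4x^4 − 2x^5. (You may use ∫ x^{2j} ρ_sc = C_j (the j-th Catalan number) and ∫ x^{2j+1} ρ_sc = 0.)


Write p(x) = Σ a_i x^i, split into monomials and integrate each against ρ_sc separately.
Using ∫ x^{2j} ρ_sc = C_j = (1/(j+1)) C(2j, j) (Catalan numbers) and ∫ x^{2j+1} ρ_sc = 0 (odd monomials vanish by symmetry):
  i = 0 (even): a_0 · C_{0} = 1 · 1 = 1
  i = 1 (odd): ∫ x^1 ρ_sc = 0 (vanishes)
  i = 2 (even): a_2 · C_{1} = 4 · 1 = 4
  i = 3 (odd): ∫ x^3 ρ_sc = 0 (vanishes)
  i = 4 (even): a_4 · C_{2} = 4 · 2 = 8
  i = 5 (odd): ∫ x^5 ρ_sc = 0 (vanishes)

Summing the contributions: ∫_{−2}^{2} p(x) ρ_sc(x) dx = 1 + 4 + 8 = 13.
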